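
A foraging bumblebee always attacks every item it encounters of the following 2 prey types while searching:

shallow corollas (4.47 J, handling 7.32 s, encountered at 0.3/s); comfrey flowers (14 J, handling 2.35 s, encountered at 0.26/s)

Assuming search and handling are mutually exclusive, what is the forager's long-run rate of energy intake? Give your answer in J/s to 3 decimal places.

1.308 J/s

Energy encountered per unit search time: 0.3×4.47 + 0.26×14 = 4.981 J/s.
Handling time per unit search time: 0.3×7.32 + 0.26×2.35 = 2.807.
Rate = 4.981/(1 + 2.807) = 1.308 J/s.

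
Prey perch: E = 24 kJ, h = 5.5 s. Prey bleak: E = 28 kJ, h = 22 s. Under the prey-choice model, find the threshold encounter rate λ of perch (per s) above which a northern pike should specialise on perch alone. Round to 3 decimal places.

At the threshold, the rate on perch alone equals the profitability of bleak: λ·24/(1 + λ·5.5) = 28/22 = 1.273.
Rearranging, λ(24 − 1.273×5.5) = 1.273, so λ = 1.273/17 = 0.07487 per s.

0.075 per s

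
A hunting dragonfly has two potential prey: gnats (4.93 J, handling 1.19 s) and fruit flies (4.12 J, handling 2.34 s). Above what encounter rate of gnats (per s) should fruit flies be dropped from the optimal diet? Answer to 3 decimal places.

0.621 per s

At the threshold, the rate on gnats alone equals the profitability of fruit flies: λ·4.93/(1 + λ·1.19) = 4.12/2.34 = 1.761.
Rearranging, λ(4.93 − 1.761×1.19) = 1.761, so λ = 1.761/2.835 = 0.6211 per s.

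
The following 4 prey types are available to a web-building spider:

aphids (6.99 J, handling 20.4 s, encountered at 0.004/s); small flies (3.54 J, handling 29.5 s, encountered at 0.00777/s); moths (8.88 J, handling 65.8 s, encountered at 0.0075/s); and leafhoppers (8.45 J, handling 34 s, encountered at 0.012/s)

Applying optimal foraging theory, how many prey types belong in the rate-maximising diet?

Profitabilities (E/h, J/s): aphids 0.343, leafhoppers 0.249, moths 0.135, small flies 0.12. Add prey in this order while the next type's profitability exceeds the intake rate on those already taken.
Rate on top 1: 0.02585. leafhoppers: 0.249 > 0.02585 → include.
Rate on top 2: 0.08684. moths: 0.135 > 0.08684 → include.
Rate on top 3: 0.09881. small flies: 0.12 > 0.09881 → include.
Optimal diet: aphids, leafhoppers, moths, small flies — 4 of 4 types.

4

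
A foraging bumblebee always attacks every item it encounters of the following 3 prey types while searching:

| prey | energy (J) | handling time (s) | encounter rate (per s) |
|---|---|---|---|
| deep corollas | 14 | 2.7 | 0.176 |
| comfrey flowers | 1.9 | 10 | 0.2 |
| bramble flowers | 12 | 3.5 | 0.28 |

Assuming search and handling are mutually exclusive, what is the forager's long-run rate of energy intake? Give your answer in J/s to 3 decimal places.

1.393 J/s

Energy encountered per unit search time: 0.176×14 + 0.2×1.9 + 0.28×12 = 6.204 J/s.
Handling time per unit search time: 0.176×2.7 + 0.2×10 + 0.28×3.5 = 3.455.
Rate = 6.204/(1 + 3.455) = 1.393 J/s.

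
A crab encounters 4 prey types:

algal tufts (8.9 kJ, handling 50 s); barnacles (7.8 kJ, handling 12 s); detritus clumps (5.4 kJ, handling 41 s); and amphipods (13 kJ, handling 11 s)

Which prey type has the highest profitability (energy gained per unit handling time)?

In descending order of E/h:
amphipods: 13/11 = 1.18 kJ/s
barnacles: 7.8/12 = 0.65 kJ/s
algal tufts: 8.9/50 = 0.178 kJ/s
detritus clumps: 5.4/41 = 0.132 kJ/s

amphipods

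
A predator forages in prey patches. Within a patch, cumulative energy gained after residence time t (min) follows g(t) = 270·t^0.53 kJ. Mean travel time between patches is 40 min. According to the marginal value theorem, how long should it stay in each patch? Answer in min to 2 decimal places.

45.11 min

Maximise g(t)/(T+t): set derivative to zero → g'(t)(T+t) = g(t).
g'(t) = 0.53·270·t^-0.47. Setting 0.53·270·t^-0.47 = 270·t^0.53/(40+t) gives 0.53(40+t) = t, so 0.47·t = 0.53×40.
t* = 0.53×40/0.47 = 45.11 min.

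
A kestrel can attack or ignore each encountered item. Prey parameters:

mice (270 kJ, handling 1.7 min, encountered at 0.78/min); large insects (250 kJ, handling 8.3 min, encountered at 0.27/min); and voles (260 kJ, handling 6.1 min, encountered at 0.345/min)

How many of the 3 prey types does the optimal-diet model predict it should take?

1

Profitabilities (E/h, kJ/min): mice 159, voles 42.6, large insects 30.1. Add prey in this order while the next type's profitability exceeds the intake rate on those already taken.
Rate on top 1: 90.54. voles: 42.6 < 90.54 → exclude; stop.
Optimal diet: mice — 1 of 3 types.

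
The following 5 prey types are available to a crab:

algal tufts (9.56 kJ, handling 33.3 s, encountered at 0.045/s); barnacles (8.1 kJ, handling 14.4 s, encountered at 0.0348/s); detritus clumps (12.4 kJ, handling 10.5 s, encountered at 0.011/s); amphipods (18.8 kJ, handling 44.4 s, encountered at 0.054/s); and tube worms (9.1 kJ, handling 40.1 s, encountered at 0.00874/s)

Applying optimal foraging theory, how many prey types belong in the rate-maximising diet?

3

Profitabilities (E/h, kJ/s): detritus clumps 1.18, barnacles 0.562, amphipods 0.423, algal tufts 0.287, tube worms 0.227. Add prey in this order while the next type's profitability exceeds the intake rate on those already taken.
Rate on top 1: 0.1223. barnacles: 0.562 > 0.1223 → include.
Rate on top 2: 0.2587. amphipods: 0.423 > 0.2587 → include.
Rate on top 3: 0.3571. algal tufts: 0.287 < 0.3571 → exclude; stop.
Optimal diet: detritus clumps, barnacles, amphipods — 3 of 5 types.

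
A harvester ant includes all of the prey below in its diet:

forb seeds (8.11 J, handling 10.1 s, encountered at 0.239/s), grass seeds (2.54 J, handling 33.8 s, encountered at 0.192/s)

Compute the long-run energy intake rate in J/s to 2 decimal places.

0.24 J/s

R = Σλ_iE_i / (1 + Σλ_ih_i)
Numerator: 0.239×8.11 + 0.192×2.54 = 2.426
Denominator: 1 + 0.239×10.1 + 0.192×33.8 = 9.903
R = 2.426/9.903 = 0.245 J/s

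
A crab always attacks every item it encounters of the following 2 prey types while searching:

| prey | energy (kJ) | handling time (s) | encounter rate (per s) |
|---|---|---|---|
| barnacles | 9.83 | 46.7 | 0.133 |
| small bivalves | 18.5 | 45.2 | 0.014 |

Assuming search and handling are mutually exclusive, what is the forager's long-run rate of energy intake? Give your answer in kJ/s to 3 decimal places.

0.200 kJ/s

R = Σλ_iE_i / (1 + Σλ_ih_i)
Numerator: 0.133×9.83 + 0.014×18.5 = 1.566
Denominator: 1 + 0.133×46.7 + 0.014×45.2 = 7.844
R = 1.566/7.844 = 0.1997 kJ/s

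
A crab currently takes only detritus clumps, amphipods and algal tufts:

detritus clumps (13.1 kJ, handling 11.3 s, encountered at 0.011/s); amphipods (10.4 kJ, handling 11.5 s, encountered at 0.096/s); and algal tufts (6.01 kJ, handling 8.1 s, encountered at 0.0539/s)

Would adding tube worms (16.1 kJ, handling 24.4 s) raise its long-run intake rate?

Yes

Current rate: (0.011×13.1 + 0.096×10.4 + 0.0539×6.01)/(1 + 0.011×11.3 + 0.096×11.5 + 0.0539×8.1) = 0.5503 kJ/s.
tube worms: E/h = 16.1/24.4 = 0.6598 kJ/s.
Since 0.6598 > R, including tube worms increases the long-run rate.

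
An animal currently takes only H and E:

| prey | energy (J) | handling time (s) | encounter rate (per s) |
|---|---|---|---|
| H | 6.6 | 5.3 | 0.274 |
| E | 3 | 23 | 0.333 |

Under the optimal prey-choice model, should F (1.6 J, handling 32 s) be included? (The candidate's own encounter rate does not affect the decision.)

No

On H and E alone, R = ΣλE/(1+Σλh) = 2.807/10.11 = 0.2777 J/s.
F: E/h = 1.6/32 = 0.05 J/s.
Since 0.05 < R, time spent handling F is better spent searching.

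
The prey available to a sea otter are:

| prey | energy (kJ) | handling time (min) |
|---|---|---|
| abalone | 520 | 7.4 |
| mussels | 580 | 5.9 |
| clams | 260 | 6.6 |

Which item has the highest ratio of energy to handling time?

mussels

In descending order of E/h:
mussels: 580/5.9 = 98.3 kJ/min
abalone: 520/7.4 = 70.3 kJ/min
clams: 260/6.6 = 39.4 kJ/min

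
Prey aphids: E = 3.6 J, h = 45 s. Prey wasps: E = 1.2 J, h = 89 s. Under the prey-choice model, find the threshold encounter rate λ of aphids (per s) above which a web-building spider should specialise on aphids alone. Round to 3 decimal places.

Drop wasps once their profitability E₂/h₂ falls below the rate achievable on aphids alone: E₂/h₂ = λE₁/(1 + λh₁).
Solve for λ: λE₁h₂ = E₂(1 + λh₁) → λ(E₁h₂ − E₂h₁) = E₂ → λ = E₂/(E₁h₂ − E₂h₁).
λ = 1.2/(3.6×89 − 1.2×45) = 1.2/266.4 = 0.004505 per s.

0.005 per s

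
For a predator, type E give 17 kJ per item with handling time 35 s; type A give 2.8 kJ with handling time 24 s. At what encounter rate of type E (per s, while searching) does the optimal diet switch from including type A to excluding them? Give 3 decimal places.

Drop type A once their profitability E₂/h₂ falls below the rate achievable on type E alone: E₂/h₂ = λE₁/(1 + λh₁).
Solve for λ: λE₁h₂ = E₂(1 + λh₁) → λ(E₁h₂ − E₂h₁) = E₂ → λ = E₂/(E₁h₂ − E₂h₁).
λ = 2.8/(17×24 − 2.8×35) = 2.8/310 = 0.009032 per s.

0.009 per s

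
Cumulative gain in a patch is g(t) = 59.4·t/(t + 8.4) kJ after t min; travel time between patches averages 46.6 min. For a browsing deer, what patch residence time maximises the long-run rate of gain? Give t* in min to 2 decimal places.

19.78 min

By the marginal value theorem, leave when the instantaneous gain rate g'(t) equals the habitat-wide average g(t)/(T + t).
g'(t) = 59.4·8.4/(t + 8.4)². Setting 59.4·8.4/(t+8.4)² = 59.4t/[(t+8.4)(46.6+t)] gives 8.4(46.6+t) = t(t+8.4), so t² = 8.4×46.6 = 391.4.
t* = √391.4 = 19.78 min.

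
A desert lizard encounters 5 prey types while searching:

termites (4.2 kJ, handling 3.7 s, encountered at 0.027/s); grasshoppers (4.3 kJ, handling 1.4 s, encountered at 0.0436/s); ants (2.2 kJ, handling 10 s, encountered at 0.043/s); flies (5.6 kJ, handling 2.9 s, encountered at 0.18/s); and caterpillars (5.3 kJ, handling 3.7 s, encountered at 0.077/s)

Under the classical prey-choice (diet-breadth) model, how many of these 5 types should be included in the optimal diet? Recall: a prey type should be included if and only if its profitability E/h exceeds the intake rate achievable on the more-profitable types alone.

E/h in descending order: grasshoppers 3.07, flies 1.93, caterpillars 1.43, termites 1.14, ants 0.22 kJ/s. The optimal diet is the largest prefix of this list for which every included type satisfies E_i/h_i > R on the types above it.
Rate on top 1: 0.1767. flies: 1.93 > 0.1767 → include.
Rate on top 2: 0.7552. caterpillars: 1.43 > 0.7552 → include.
Rate on top 3: 0.8585. termites: 1.14 > 0.8585 → include.
Rate on top 4: 0.8725. ants: 0.22 < 0.8725 → exclude; stop.
Optimal diet: grasshoppers, flies, caterpillars, termites — 4 of 5 types.

4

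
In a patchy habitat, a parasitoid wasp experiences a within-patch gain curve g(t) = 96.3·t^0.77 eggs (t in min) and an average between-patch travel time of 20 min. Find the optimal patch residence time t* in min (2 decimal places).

66.96 min

By the marginal value theorem, leave when the instantaneous gain rate g'(t) equals the habitat-wide average g(t)/(T + t).
g'(t) = 0.77·96.3·t^-0.23. Setting 0.77·96.3·t^-0.23 = 96.3·t^0.77/(20+t) gives 0.77(20+t) = t, so 0.23·t = 0.77×20.
t* = 0.77×20/0.23 = 66.96 min.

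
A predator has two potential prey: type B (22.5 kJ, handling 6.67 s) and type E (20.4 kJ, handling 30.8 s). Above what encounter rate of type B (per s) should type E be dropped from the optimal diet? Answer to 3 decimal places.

Drop type E once their profitability E₂/h₂ falls below the rate achievable on type B alone: E₂/h₂ = λE₁/(1 + λh₁).
Solve for λ: λE₁h₂ = E₂(1 + λh₁) → λ(E₁h₂ − E₂h₁) = E₂ → λ = E₂/(E₁h₂ − E₂h₁).
λ = 20.4/(22.5×30.8 − 20.4×6.67) = 20.4/556.9 = 0.03663 per s.

0.037 per s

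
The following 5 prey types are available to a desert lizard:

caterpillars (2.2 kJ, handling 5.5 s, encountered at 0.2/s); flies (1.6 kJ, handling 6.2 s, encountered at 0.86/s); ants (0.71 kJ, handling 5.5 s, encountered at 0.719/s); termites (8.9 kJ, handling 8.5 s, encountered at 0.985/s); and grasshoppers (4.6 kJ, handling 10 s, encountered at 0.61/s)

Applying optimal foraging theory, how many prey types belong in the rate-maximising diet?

1

Rank by E/h (kJ/s): termites 1.05, grasshoppers 0.46, caterpillars 0.4, flies 0.258, ants 0.129. Include each in turn until the next type's E/h falls below the running intake rate.
Rate on top 1: 0.9353. grasshoppers: 0.46 < 0.9353 → exclude; stop.
Optimal diet: termites — 1 of 5 types.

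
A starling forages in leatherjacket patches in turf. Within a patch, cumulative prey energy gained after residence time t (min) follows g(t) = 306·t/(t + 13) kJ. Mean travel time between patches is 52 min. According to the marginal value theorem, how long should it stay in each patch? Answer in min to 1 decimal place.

Optimal t* satisfies g'(t*) = g(t*)/(T + t*).
g'(t) = 306·13/(t + 13)². Setting 306·13/(t+13)² = 306t/[(t+13)(52+t)] gives 13(52+t) = t(t+13), so t² = 13×52 = 676.
t* = √676 = 26 min.

26.0 min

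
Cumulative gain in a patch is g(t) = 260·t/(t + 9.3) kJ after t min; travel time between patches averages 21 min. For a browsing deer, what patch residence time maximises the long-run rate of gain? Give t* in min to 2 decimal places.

13.97 min

Optimal t* satisfies g'(t*) = g(t*)/(T + t*).
g'(t) = 260·9.3/(t + 9.3)². Setting 260·9.3/(t+9.3)² = 260t/[(t+9.3)(21+t)] gives 9.3(21+t) = t(t+9.3), so t² = 9.3×21 = 195.3.
t* = √195.3 = 13.97 min.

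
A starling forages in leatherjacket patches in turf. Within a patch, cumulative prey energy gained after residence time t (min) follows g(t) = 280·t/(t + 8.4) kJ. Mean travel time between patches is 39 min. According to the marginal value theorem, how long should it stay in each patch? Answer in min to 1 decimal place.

Maximise g(t)/(T+t): set derivative to zero → g'(t)(T+t) = g(t).
g'(t) = 280·8.4/(t + 8.4)². Setting 280·8.4/(t+8.4)² = 280t/[(t+8.4)(39+t)] gives 8.4(39+t) = t(t+8.4), so t² = 8.4×39 = 327.6.
t* = √327.6 = 18.1 min.

18.1 min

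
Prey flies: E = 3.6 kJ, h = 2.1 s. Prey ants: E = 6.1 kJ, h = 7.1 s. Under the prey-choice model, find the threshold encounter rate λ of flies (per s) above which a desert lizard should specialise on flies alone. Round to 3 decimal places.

0.478 per s

The zero-one rule: include ants iff E₂/h₂ > λE₁/(1+λh₁). Equality gives the switch point.
λE₁h₂ = E₂ + λE₂h₁ ⇒ λ = E₂/(E₁h₂ − E₂h₁) = 6.1/(25.56 − 12.81) = 0.4784 per s.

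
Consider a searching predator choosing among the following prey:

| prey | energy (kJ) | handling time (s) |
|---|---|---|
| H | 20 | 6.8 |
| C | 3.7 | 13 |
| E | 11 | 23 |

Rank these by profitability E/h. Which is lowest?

Profitability E/h (kJ/s): H = 20/6.8 = 2.94, C = 3.7/13 = 0.285, E = 11/23 = 0.478.
Ranked: H > E > C.

C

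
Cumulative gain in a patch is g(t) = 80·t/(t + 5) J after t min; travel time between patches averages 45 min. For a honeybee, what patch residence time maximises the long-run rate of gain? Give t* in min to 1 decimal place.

15.0 min

Maximise g(t)/(T+t): set derivative to zero → g'(t)(T+t) = g(t).
g'(t) = 80·5/(t + 5)². Setting 80·5/(t+5)² = 80t/[(t+5)(45+t)] gives 5(45+t) = t(t+5), so t² = 5×45 = 225.
t* = √225 = 15 min.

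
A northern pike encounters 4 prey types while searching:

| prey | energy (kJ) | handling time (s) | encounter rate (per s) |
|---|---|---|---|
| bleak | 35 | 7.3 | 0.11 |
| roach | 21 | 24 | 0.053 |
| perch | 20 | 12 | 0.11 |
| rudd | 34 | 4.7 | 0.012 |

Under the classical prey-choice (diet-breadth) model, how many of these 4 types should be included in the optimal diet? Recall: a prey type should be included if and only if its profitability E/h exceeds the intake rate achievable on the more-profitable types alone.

2

Profitabilities (E/h, kJ/s): rudd 7.23, bleak 4.79, perch 1.67, roach 0.875. Add prey in this order while the next type's profitability exceeds the intake rate on those already taken.
Rate on top 1: 0.3862. bleak: 4.79 > 0.3862 → include.
Rate on top 2: 2.29. perch: 1.67 < 2.29 → exclude; stop.
Optimal diet: rudd, bleak — 2 of 4 types.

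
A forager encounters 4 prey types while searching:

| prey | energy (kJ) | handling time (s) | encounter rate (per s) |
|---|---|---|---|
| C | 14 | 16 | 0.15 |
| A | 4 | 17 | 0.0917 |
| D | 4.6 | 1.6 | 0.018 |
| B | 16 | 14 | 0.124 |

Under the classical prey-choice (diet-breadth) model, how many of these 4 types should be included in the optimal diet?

E/h in descending order: D 2.87, B 1.14, C 0.875, A 0.235 kJ/s. The optimal diet is the largest prefix of this list for which every included type satisfies E_i/h_i > R on the types above it.
Rate on top 1: 0.08048. B: 1.14 > 0.08048 → include.
Rate on top 2: 0.7475. C: 0.875 > 0.7475 → include.
Rate on top 3: 0.8068. A: 0.235 < 0.8068 → exclude; stop.
Optimal diet: D, B, C — 3 of 4 types.

3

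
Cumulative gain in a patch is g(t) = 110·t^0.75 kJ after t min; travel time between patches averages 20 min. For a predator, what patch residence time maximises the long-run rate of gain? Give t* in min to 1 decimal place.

Optimal t* satisfies g'(t*) = g(t*)/(T + t*).
g'(t) = 0.75·110·t^-0.25. Setting 0.75·110·t^-0.25 = 110·t^0.75/(20+t) gives 0.75(20+t) = t, so 0.25·t = 0.75×20.
t* = 0.75×20/0.25 = 60 min.

60.0 min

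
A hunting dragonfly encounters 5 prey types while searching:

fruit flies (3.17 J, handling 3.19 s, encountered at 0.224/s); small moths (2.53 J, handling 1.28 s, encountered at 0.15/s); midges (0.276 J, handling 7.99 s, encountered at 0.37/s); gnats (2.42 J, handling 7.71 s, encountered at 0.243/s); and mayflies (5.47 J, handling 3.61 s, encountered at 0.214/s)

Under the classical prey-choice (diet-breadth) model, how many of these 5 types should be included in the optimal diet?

3

Profitabilities (E/h, J/s): small moths 1.98, mayflies 1.52, fruit flies 0.994, gnats 0.314, midges 0.0345. Add prey in this order while the next type's profitability exceeds the intake rate on those already taken.
Rate on top 1: 0.3184. mayflies: 1.52 > 0.3184 → include.
Rate on top 2: 0.789. fruit flies: 0.994 > 0.789 → include.
Rate on top 3: 0.8436. gnats: 0.314 < 0.8436 → exclude; stop.
Optimal diet: small moths, mayflies, fruit flies — 3 of 5 types.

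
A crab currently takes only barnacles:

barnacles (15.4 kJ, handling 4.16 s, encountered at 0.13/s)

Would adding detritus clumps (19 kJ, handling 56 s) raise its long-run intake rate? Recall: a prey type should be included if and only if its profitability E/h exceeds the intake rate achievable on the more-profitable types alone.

Intake rate on the current diet: R = (0.13×15.4) / (1 + 0.13×4.16) = 2.002/1.541 = 1.299 kJ/s.
Profitability of detritus clumps: 19/56 = 0.3393 kJ/s.
Since 0.3393 < R, time spent handling detritus clumps is better spent searching.

No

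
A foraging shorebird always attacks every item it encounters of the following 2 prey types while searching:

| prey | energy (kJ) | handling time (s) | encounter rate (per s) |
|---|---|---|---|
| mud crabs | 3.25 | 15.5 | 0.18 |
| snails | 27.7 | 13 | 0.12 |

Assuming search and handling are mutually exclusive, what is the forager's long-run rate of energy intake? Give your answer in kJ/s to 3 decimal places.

Energy encountered per unit search time: 0.18×3.25 + 0.12×27.7 = 3.909 kJ/s.
Handling time per unit search time: 0.18×15.5 + 0.12×13 = 4.35.
Rate = 3.909/(1 + 4.35) = 0.7307 kJ/s.

0.731 kJ/s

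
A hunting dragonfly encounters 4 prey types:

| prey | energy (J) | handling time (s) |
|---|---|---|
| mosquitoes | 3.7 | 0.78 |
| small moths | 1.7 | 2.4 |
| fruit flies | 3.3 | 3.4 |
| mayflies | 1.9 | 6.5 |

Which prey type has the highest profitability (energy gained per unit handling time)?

Profitability E/h (J/s): mosquitoes = 3.7/0.78 = 4.74, small moths = 1.7/2.4 = 0.708, fruit flies = 3.3/3.4 = 0.971, mayflies = 1.9/6.5 = 0.292.
Ranked: mosquitoes > fruit flies > small moths > mayflies.

mosquitoes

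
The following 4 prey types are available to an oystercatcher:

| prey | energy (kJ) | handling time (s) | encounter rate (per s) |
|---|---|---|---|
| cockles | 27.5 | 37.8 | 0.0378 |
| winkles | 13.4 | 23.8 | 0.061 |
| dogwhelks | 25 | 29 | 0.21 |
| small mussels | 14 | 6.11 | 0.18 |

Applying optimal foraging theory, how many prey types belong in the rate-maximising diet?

1

Profitabilities (E/h, kJ/s): small mussels 2.29, dogwhelks 0.862, cockles 0.728, winkles 0.563. Add prey in this order while the next type's profitability exceeds the intake rate on those already taken.
Rate on top 1: 1.2. dogwhelks: 0.862 < 1.2 → exclude; stop.
Optimal diet: small mussels — 1 of 4 types.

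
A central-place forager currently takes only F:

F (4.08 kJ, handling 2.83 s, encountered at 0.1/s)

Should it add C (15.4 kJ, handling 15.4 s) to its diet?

On F alone, R = ΣλE/(1+Σλh) = 0.408/1.283 = 0.318 kJ/s.
Profitability of C: 15.4/15.4 = 1 kJ/s.
Since 1 > R, including C increases the long-run rate.

Yes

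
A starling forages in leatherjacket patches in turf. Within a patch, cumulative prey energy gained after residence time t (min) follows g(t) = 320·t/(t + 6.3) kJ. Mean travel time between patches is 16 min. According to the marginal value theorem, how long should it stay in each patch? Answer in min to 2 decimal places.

Maximise g(t)/(T+t): set derivative to zero → g'(t)(T+t) = g(t).
g'(t) = 320·6.3/(t + 6.3)². Setting 320·6.3/(t+6.3)² = 320t/[(t+6.3)(16+t)] gives 6.3(16+t) = t(t+6.3), so t² = 6.3×16 = 100.8.
t* = √100.8 = 10.04 min.

10.04 min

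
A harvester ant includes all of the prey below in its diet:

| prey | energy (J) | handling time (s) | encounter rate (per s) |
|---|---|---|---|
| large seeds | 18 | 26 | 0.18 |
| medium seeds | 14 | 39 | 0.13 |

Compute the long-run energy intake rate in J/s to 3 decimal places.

R = Σλ_iE_i / (1 + Σλ_ih_i)
Numerator: 0.18×18 + 0.13×14 = 5.06
Denominator: 1 + 0.18×26 + 0.13×39 = 10.75
R = 5.06/10.75 = 0.4707 J/s

0.471 J/s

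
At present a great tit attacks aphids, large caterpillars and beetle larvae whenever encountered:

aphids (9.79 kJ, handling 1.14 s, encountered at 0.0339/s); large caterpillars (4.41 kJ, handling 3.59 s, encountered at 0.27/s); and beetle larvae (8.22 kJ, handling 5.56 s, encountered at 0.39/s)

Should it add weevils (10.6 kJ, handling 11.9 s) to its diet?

Current rate: (0.0339×9.79 + 0.27×4.41 + 0.39×8.22)/(1 + 0.0339×1.14 + 0.27×3.59 + 0.39×5.56) = 1.132 kJ/s.
Profitability of weevils: 10.6/11.9 = 0.8908 kJ/s.
0.8908 < 1.132, so adding weevils would lower the average — exclude it.

No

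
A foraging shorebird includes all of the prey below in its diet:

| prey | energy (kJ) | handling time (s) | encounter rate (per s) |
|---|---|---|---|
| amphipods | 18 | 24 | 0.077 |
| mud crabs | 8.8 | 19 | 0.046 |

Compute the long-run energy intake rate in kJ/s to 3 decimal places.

R = Σλ_iE_i / (1 + Σλ_ih_i)
Numerator: 0.077×18 + 0.046×8.8 = 1.791
Denominator: 1 + 0.077×24 + 0.046×19 = 3.722
R = 1.791/3.722 = 0.4811 kJ/s

0.481 kJ/s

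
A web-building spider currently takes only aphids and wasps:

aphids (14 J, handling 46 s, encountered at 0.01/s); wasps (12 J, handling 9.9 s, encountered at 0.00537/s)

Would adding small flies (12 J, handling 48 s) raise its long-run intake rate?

Intake rate on the current diet: R = (0.01×14 + 0.00537×12) / (1 + 0.01×46 + 0.00537×9.9) = 0.2044/1.513 = 0.1351 J/s.
small flies: E/h = 12/48 = 0.25 J/s.
Since 0.25 > R, including small flies increases the long-run rate.

Yes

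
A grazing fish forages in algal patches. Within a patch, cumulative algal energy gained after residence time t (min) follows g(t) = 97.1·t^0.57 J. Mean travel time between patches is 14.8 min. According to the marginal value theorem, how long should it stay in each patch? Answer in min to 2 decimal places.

By the marginal value theorem, leave when the instantaneous gain rate g'(t) equals the habitat-wide average g(t)/(T + t).
g'(t) = 0.57·97.1·t^-0.43. Setting 0.57·97.1·t^-0.43 = 97.1·t^0.57/(14.8+t) gives 0.57(14.8+t) = t, so 0.43·t = 0.57×14.8.
t* = 0.57×14.8/0.43 = 19.62 min.

19.62 min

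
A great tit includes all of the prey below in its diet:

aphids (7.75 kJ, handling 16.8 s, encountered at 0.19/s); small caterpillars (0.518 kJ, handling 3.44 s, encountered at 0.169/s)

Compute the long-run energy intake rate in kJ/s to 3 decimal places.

R = (0.19×7.75 + 0.169×0.518) / (1 + 0.19×16.8 + 0.169×3.44) = 1.56/4.773 = 0.3268 kJ/s.

0.327 kJ/s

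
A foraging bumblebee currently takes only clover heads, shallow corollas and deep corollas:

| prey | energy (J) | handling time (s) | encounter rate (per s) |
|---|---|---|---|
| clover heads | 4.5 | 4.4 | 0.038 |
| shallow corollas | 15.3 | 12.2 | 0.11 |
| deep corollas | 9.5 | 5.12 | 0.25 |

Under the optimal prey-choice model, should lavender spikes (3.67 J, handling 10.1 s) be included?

No

Intake rate on the current diet: R = (0.038×4.5 + 0.11×15.3 + 0.25×9.5) / (1 + 0.038×4.4 + 0.11×12.2 + 0.25×5.12) = 4.229/3.789 = 1.116 J/s.
Profitability of lavender spikes: 3.67/10.1 = 0.3634 J/s.
0.3634 < 1.116, so adding lavender spikes would lower the average — exclude it.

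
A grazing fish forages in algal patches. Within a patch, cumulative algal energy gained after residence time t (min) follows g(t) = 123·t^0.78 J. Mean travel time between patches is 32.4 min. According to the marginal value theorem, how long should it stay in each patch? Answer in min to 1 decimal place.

By the marginal value theorem, leave when the instantaneous gain rate g'(t) equals the habitat-wide average g(t)/(T + t).
g'(t) = 0.78·123·t^-0.22. Setting 0.78·123·t^-0.22 = 123·t^0.78/(32.4+t) gives 0.78(32.4+t) = t, so 0.22·t = 0.78×32.4.
t* = 0.78×32.4/0.22 = 114.9 min.

114.9 min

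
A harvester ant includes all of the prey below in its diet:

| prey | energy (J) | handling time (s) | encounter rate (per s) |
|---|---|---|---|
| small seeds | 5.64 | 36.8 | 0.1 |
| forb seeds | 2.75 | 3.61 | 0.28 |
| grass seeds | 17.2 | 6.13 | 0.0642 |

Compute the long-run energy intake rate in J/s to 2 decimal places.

0.40 J/s

R = (0.1×5.64 + 0.28×2.75 + 0.0642×17.2) / (1 + 0.1×36.8 + 0.28×3.61 + 0.0642×6.13) = 2.438/6.084 = 0.4007 J/s.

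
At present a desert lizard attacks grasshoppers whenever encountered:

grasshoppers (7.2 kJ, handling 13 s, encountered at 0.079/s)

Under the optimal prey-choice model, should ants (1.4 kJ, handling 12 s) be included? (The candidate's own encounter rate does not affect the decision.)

No

Current rate: (0.079×7.2)/(1 + 0.079×13) = 0.2806 kJ/s.
Profitability of ants: 1.4/12 = 0.1167 kJ/s.
Since 0.1167 < R, time spent handling ants is better spent searching.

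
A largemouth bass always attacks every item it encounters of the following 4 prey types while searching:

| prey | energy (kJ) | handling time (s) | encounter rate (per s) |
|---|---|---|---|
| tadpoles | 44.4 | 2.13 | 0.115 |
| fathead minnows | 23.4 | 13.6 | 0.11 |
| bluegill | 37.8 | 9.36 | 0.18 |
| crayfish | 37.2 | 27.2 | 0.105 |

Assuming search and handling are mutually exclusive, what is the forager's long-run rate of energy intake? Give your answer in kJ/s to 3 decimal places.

Energy encountered per unit search time: 0.115×44.4 + 0.11×23.4 + 0.18×37.8 + 0.105×37.2 = 18.39 kJ/s.
Handling time per unit search time: 0.115×2.13 + 0.11×13.6 + 0.18×9.36 + 0.105×27.2 = 6.282.
Rate = 18.39/(1 + 6.282) = 2.525 kJ/s.

2.525 kJ/s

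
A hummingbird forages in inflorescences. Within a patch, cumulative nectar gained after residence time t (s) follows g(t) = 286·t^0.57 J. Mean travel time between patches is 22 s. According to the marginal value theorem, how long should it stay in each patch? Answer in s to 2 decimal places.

29.16 s

By the marginal value theorem, leave when the instantaneous gain rate g'(t) equals the habitat-wide average g(t)/(T + t).
g'(t) = 0.57·286·t^-0.43. Setting 0.57·286·t^-0.43 = 286·t^0.57/(22+t) gives 0.57(22+t) = t, so 0.43·t = 0.57×22.
t* = 0.57×22/0.43 = 29.16 s.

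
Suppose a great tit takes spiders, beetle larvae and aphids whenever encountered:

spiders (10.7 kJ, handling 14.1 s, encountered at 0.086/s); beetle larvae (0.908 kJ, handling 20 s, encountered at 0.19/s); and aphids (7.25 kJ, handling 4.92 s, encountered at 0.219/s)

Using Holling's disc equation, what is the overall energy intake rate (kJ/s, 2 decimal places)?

0.38 kJ/s

Energy encountered per unit search time: 0.086×10.7 + 0.19×0.908 + 0.219×7.25 = 2.68 kJ/s.
Handling time per unit search time: 0.086×14.1 + 0.19×20 + 0.219×4.92 = 6.09.
Rate = 2.68/(1 + 6.09) = 0.3781 kJ/s.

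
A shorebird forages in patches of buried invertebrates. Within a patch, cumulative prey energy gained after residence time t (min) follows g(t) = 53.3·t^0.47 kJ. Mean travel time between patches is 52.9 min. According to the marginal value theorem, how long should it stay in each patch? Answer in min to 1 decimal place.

46.9 min

By the marginal value theorem, leave when the instantaneous gain rate g'(t) equals the habitat-wide average g(t)/(T + t).
g'(t) = 0.47·53.3·t^-0.53. Setting 0.47·53.3·t^-0.53 = 53.3·t^0.47/(52.9+t) gives 0.47(52.9+t) = t, so 0.53·t = 0.47×52.9.
t* = 0.47×52.9/0.53 = 46.91 min.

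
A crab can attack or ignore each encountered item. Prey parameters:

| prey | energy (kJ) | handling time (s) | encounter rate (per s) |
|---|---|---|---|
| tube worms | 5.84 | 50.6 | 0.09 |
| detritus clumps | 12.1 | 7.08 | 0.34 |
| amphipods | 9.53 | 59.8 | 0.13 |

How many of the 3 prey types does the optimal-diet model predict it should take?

1

E/h in descending order: detritus clumps 1.71, amphipods 0.159, tube worms 0.115 kJ/s. The optimal diet is the largest prefix of this list for which every included type satisfies E_i/h_i > R on the types above it.
Rate on top 1: 1.207. amphipods: 0.159 < 1.207 → exclude; stop.
Optimal diet: detritus clumps — 1 of 3 types.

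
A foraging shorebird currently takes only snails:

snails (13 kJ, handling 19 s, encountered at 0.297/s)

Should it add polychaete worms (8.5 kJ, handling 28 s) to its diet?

No

Intake rate on the current diet: R = (0.297×13) / (1 + 0.297×19) = 3.861/6.643 = 0.5812 kJ/s.
polychaete worms: E/h = 8.5/28 = 0.3036 kJ/s.
0.3036 < 0.5812, so adding polychaete worms would lower the average — exclude it.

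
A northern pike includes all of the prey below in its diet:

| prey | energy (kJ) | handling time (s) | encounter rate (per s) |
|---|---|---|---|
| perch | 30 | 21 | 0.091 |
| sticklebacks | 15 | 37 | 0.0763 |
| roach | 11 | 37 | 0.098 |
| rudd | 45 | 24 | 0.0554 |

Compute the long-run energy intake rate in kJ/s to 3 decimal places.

Energy encountered per unit search time: 0.091×30 + 0.0763×15 + 0.098×11 + 0.0554×45 = 7.446 kJ/s.
Handling time per unit search time: 0.091×21 + 0.0763×37 + 0.098×37 + 0.0554×24 = 9.69.
Rate = 7.446/(1 + 9.69) = 0.6965 kJ/s.

0.697 kJ/s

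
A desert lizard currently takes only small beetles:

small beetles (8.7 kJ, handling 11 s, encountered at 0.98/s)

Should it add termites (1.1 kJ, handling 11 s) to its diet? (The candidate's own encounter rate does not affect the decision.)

Intake rate on the current diet: R = (0.98×8.7) / (1 + 0.98×11) = 8.526/11.78 = 0.7238 kJ/s.
termites: E/h = 1.1/11 = 0.1 kJ/s.
0.1 < 0.7238, so adding termites would lower the average — exclude it.

No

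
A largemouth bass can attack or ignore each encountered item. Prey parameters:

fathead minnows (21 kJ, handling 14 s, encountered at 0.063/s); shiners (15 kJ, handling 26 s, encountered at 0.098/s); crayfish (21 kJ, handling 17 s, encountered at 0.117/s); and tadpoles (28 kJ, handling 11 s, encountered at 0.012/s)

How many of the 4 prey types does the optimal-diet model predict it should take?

Profitabilities (E/h, kJ/s): tadpoles 2.55, fathead minnows 1.5, crayfish 1.24, shiners 0.577. Add prey in this order while the next type's profitability exceeds the intake rate on those already taken.
Rate on top 1: 0.2968. fathead minnows: 1.5 > 0.2968 → include.
Rate on top 2: 0.8237. crayfish: 1.24 > 0.8237 → include.
Rate on top 3: 1.028. shiners: 0.577 < 1.028 → exclude; stop.
Optimal diet: tadpoles, fathead minnows, crayfish — 3 of 4 types.

3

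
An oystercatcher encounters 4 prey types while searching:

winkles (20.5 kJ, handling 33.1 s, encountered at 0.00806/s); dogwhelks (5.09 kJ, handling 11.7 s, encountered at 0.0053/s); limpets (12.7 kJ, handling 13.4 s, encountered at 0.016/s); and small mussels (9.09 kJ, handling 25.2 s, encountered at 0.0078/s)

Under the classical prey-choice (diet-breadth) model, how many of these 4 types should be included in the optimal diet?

4

Rank by E/h (kJ/s): limpets 0.948, winkles 0.619, dogwhelks 0.435, small mussels 0.361. Include each in turn until the next type's E/h falls below the running intake rate.
Rate on top 1: 0.1673. winkles: 0.619 > 0.1673 → include.
Rate on top 2: 0.2487. dogwhelks: 0.435 > 0.2487 → include.
Rate on top 3: 0.2562. small mussels: 0.361 > 0.2562 → include.
Optimal diet: limpets, winkles, dogwhelks, small mussels — 4 of 4 types.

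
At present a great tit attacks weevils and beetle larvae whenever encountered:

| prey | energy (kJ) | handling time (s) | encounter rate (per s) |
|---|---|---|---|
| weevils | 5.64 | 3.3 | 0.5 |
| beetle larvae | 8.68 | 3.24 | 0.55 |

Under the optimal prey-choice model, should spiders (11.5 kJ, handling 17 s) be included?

Intake rate on the current diet: R = (0.5×5.64 + 0.55×8.68) / (1 + 0.5×3.3 + 0.55×3.24) = 7.594/4.432 = 1.713 kJ/s.
spiders: E/h = 11.5/17 = 0.6765 kJ/s.
0.6765 < 1.713, so adding spiders would lower the average — exclude it.

No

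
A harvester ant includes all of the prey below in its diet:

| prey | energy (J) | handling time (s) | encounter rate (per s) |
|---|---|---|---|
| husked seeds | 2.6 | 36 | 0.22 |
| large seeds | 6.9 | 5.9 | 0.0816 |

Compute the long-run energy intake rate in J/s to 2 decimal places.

R = (0.22×2.6 + 0.0816×6.9) / (1 + 0.22×36 + 0.0816×5.9) = 1.135/9.401 = 0.1207 J/s.

0.12 J/s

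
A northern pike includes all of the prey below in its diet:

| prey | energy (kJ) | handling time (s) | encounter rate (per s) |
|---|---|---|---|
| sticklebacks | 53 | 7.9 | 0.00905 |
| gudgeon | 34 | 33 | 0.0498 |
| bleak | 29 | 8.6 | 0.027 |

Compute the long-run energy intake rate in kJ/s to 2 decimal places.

1.00 kJ/s

Energy encountered per unit search time: 0.00905×53 + 0.0498×34 + 0.027×29 = 2.956 kJ/s.
Handling time per unit search time: 0.00905×7.9 + 0.0498×33 + 0.027×8.6 = 1.947.
Rate = 2.956/(1 + 1.947) = 1.003 kJ/s.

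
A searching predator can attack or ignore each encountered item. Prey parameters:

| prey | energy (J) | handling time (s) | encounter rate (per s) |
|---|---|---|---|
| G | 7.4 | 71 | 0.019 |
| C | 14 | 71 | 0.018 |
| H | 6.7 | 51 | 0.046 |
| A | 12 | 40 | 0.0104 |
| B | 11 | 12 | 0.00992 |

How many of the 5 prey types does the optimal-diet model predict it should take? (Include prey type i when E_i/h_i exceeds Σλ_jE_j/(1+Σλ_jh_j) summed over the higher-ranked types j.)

3

E/h in descending order: B 0.917, A 0.3, C 0.197, H 0.131, G 0.104 J/s. The optimal diet is the largest prefix of this list for which every included type satisfies E_i/h_i > R on the types above it.
Rate on top 1: 0.09751. A: 0.3 > 0.09751 → include.
Rate on top 2: 0.1524. C: 0.197 > 0.1524 → include.
Rate on top 3: 0.1727. H: 0.131 < 0.1727 → exclude; stop.
Optimal diet: B, A, C — 3 of 5 types.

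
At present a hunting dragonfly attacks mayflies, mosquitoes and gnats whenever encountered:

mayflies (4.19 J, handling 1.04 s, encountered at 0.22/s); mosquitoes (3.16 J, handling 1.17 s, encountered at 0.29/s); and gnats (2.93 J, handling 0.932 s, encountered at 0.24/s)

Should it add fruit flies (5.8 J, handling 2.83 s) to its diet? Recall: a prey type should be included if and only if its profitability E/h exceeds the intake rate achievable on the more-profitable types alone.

Current rate: (0.22×4.19 + 0.29×3.16 + 0.24×2.93)/(1 + 0.22×1.04 + 0.29×1.17 + 0.24×0.932) = 1.418 J/s.
Profitability of fruit flies: 5.8/2.83 = 2.049 J/s.
Since 2.049 > R, including fruit flies increases the long-run rate.

Yes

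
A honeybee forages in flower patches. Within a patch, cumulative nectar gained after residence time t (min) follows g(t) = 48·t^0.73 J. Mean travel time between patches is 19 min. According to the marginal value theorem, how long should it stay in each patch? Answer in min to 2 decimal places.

51.37 min

By the marginal value theorem, leave when the instantaneous gain rate g'(t) equals the habitat-wide average g(t)/(T + t).
g'(t) = 0.73·48·t^-0.27. Setting 0.73·48·t^-0.27 = 48·t^0.73/(19+t) gives 0.73(19+t) = t, so 0.27·t = 0.73×19.
t* = 0.73×19/0.27 = 51.37 min.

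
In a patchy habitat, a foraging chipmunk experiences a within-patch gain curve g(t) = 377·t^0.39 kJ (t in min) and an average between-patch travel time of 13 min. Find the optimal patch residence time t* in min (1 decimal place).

Optimal t* satisfies g'(t*) = g(t*)/(T + t*).
g'(t) = 0.39·377·t^-0.61. Setting 0.39·377·t^-0.61 = 377·t^0.39/(13+t) gives 0.39(13+t) = t, so 0.61·t = 0.39×13.
t* = 0.39×13/0.61 = 8.311 min.

8.3 min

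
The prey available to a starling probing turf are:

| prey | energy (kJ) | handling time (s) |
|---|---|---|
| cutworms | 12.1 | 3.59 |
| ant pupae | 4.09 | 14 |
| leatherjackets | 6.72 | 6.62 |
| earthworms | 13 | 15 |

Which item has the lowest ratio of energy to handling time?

ant pupae

In descending order of E/h:
cutworms: 12.1/3.59 = 3.37 kJ/s
leatherjackets: 6.72/6.62 = 1.02 kJ/s
earthworms: 13/15 = 0.867 kJ/s
ant pupae: 4.09/14 = 0.292 kJ/s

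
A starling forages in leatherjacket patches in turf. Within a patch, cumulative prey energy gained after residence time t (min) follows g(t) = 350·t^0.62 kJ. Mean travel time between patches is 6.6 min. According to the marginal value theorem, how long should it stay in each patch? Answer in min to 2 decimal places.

Optimal t* satisfies g'(t*) = g(t*)/(T + t*).
g'(t) = 0.62·350·t^-0.38. Setting 0.62·350·t^-0.38 = 350·t^0.62/(6.6+t) gives 0.62(6.6+t) = t, so 0.38·t = 0.62×6.6.
t* = 0.62×6.6/0.38 = 10.77 min.

10.77 min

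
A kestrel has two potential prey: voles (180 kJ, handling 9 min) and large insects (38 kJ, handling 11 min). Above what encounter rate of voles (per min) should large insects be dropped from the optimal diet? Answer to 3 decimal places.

0.023 per min

The zero-one rule: include large insects iff E₂/h₂ > λE₁/(1+λh₁). Equality gives the switch point.
λE₁h₂ = E₂ + λE₂h₁ ⇒ λ = E₂/(E₁h₂ − E₂h₁) = 38/(1980 − 342) = 0.0232 per min.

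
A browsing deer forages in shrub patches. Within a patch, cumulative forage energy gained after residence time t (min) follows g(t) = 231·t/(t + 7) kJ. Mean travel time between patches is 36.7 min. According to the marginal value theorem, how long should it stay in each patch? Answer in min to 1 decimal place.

Optimal t* satisfies g'(t*) = g(t*)/(T + t*).
g'(t) = 231·7/(t + 7)². Setting 231·7/(t+7)² = 231t/[(t+7)(36.7+t)] gives 7(36.7+t) = t(t+7), so t² = 7×36.7 = 256.9.
t* = √256.9 = 16.03 min.

16.0 min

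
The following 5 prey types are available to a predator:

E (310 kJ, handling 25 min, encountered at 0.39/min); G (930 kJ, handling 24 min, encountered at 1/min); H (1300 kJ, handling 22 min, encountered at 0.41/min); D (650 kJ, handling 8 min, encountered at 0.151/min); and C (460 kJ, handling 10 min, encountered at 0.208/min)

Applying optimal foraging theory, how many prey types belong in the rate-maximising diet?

2

Profitabilities (E/h, kJ/min): D 81.2, H 59.1, C 46, G 38.8, E 12.4. Add prey in this order while the next type's profitability exceeds the intake rate on those already taken.
Rate on top 1: 44.45. H: 59.1 > 44.45 → include.
Rate on top 2: 56.21. C: 46 < 56.21 → exclude; stop.
Optimal diet: D, H — 2 of 5 types.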